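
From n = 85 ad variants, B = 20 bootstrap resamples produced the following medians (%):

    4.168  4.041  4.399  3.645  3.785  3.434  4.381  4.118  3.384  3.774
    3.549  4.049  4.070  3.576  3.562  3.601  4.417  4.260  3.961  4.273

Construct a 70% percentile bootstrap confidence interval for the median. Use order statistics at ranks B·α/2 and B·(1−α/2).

Sorted replicates: 3.384, 3.434, 3.549, 3.562, 3.576, 3.601, 3.645, 3.774, 3.785, 3.961, 4.041, 4.049, 4.070, 4.118, 4.168, 4.260, 4.273, 4.381, 4.399, 4.417
α = 0.30; lower rank = 20 × 0.150 = 3; upper rank = 20 × 0.850 = 17.
The 3rd smallest replicate is 3.549; the 17th is 4.273.

(3.549, 4.273)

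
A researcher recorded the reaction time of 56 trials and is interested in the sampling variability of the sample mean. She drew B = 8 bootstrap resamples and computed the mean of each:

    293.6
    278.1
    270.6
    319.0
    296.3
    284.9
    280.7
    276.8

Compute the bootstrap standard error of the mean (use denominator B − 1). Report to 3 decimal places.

Bootstrap SE is the standard deviation of the 8 replicate means.
Mean of replicates: (293.6 + 278.1 + 270.6 + 319.0 + 296.3 + 284.9 + 280.7 + 276.8) / 8 = 2300.0000 / 8 = 287.5000
Sum of squared deviations: (+6.1000)² + (−9.4000)² + (−16.9000)² + (+31.5000)² + (+8.8000)² + (−2.6000)² + (−6.8000)² + (−10.7000)² = 1648.3600
Variance = 1648.3600 / 7 = 235.4800
SE* = √235.4800

SE* = 15.345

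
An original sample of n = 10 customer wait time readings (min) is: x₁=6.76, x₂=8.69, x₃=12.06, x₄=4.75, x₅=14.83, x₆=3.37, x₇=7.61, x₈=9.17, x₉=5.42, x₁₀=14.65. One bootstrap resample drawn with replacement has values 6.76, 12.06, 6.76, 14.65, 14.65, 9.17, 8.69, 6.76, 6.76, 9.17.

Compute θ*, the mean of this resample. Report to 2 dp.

Mean = (6.76 + 12.06 + 6.76 + 14.65 + 14.65 + 9.17 + 8.69 + 6.76 + 6.76 + 9.17) / 10 = 95.430 / 10 = 9.54

θ* = 9.54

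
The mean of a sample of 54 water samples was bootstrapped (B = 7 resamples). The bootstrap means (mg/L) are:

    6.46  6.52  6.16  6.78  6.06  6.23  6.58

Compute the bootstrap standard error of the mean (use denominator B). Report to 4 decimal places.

SE* = 0.2381

Bootstrap SE is the standard deviation of the 7 replicate means.
Mean of replicates: (6.46 + 6.52 + 6.16 + 6.78 + 6.06 + 6.23 + 6.58) / 7 = 44.79000 / 7 = 6.39857
Sum of squared deviations: (+0.06143)² + (+0.12143)² + (−0.23857)² + (+0.38143)² + (−0.33857)² + (−0.16857)² + (+0.18143)² = 0.39689
Variance = 0.39689 / 7 = 0.05670
SE* = √0.05670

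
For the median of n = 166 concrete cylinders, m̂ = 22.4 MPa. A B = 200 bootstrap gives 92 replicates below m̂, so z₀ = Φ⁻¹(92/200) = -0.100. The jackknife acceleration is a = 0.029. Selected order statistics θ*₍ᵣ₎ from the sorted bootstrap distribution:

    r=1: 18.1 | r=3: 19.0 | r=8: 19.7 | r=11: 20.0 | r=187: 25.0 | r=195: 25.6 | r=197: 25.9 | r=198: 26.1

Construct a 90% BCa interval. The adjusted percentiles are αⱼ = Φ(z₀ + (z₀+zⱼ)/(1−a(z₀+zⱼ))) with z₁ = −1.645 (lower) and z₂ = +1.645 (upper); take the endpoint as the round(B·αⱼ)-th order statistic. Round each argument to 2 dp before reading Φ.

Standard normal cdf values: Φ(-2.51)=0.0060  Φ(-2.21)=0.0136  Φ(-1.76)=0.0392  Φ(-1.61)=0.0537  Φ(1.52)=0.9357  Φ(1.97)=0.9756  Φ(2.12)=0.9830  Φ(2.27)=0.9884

Lower: z₀ + z₁ = -0.100 + (-1.645) = -1.745; 1 − a(z₀+z₁) = 1 − (0.029)(-1.745) = 1.0506; argument = -0.100 + (-1.745)/1.0506 = -1.7609 → -1.76.
α₁ = Φ(-1.76) = 0.0392; rank = round(200 × 0.0392) = 8; θ*₍8₎ = 19.7.
Upper: z₀ + z₂ = 1.545; 1 − a(z₀+z₂) = 0.9552; argument = 1.5175 → 1.52; α₂ = 0.9357; rank = 187; θ*₍187₎ = 25.0.

(19.7, 25.0)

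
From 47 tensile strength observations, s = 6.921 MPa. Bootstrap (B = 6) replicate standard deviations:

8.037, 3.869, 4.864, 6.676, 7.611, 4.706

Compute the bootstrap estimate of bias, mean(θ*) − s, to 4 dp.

bias = −0.9605

mean(θ*) = (8.037 + 3.869 + 4.864 + 6.676 + 7.611 + 4.706) / 6 = 5.96050
bias = 5.96050 − 6.921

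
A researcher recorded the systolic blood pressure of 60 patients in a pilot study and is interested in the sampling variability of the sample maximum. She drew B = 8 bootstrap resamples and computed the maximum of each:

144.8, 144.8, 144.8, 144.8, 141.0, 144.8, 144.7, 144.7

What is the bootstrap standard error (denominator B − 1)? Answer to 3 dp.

Bootstrap SE is the standard deviation of the 8 replicate maximums.
Mean of replicates: (144.8 + 144.8 + 144.8 + 144.8 + 141.0 + 144.8 + 144.7 + 144.7) / 8 = 1154.4000 / 8 = 144.3000
Sum of squared deviations: (+0.5000)² + (+0.5000)² + (+0.5000)² + (+0.5000)² + (−3.3000)² + (+0.5000)² + (+0.4000)² + (+0.4000)² = 12.4600
Variance = 12.4600 / 7 = 1.7800
SE* = √1.7800

SE* = 1.334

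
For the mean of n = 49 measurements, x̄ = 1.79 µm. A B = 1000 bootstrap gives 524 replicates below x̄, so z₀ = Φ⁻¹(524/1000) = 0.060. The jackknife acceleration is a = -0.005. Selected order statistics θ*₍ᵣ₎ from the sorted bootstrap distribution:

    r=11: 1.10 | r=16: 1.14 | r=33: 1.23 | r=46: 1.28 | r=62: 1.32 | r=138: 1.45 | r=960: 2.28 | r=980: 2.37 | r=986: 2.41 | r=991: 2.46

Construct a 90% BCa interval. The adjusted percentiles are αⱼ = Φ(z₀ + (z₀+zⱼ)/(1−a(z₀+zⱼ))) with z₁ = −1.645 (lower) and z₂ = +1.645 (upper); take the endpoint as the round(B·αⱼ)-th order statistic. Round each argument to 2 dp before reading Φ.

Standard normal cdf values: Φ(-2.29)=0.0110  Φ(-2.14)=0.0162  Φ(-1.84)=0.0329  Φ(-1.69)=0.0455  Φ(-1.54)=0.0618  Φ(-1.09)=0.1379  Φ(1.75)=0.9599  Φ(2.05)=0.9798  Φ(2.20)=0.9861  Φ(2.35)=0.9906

(1.32, 2.28)

Lower: z₀ + z₁ = 0.060 + (-1.645) = -1.585; 1 − a(z₀+z₁) = 1 − (-0.005)(-1.585) = 0.9921; argument = 0.060 + (-1.585)/0.9921 = -1.5377 → -1.54.
α₁ = Φ(-1.54) = 0.0618; rank = round(1000 × 0.0618) = 62; θ*₍62₎ = 1.32.
Upper: z₀ + z₂ = 1.705; 1 − a(z₀+z₂) = 1.0085; argument = 1.7506 → 1.75; α₂ = 0.9599; rank = 960; θ*₍960₎ = 2.28.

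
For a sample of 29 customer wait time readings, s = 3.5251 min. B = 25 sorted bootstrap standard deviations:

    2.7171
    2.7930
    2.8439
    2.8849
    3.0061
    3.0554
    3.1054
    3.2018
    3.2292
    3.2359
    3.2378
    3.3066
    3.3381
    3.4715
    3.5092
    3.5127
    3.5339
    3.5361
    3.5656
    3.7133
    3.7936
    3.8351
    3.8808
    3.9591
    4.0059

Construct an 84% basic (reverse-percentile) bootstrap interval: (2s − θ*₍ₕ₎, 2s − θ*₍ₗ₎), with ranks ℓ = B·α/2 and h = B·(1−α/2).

(3.1694, 4.2572)

Percentile endpoints at ranks 2 and 23: θ*₍2₎ = 2.7930, θ*₍23₎ = 3.8808.
Basic interval reflects these around s:
  lower = 2 × 3.5251 − 3.8808 = 3.1694
  upper = 2 × 3.5251 − 2.7930 = 4.2572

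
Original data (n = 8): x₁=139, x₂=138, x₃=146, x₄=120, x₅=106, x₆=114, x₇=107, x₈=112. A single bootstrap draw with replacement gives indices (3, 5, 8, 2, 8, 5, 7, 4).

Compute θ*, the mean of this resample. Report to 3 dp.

θ* = 118.375

Resample values: 146, 106, 112, 138, 112, 106, 107, 120.
Mean = (146 + 106 + 112 + 138 + 112 + 106 + 107 + 120) / 8 = 947.0 / 8 = 118.375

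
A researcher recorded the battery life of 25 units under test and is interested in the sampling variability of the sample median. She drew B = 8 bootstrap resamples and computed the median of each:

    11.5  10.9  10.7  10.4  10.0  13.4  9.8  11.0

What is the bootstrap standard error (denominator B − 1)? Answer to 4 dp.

SE* = 1.1275

Bootstrap SE is the standard deviation of the 8 replicate medians.
Mean of replicates: (11.5 + 10.9 + 10.7 + 10.4 + 10.0 + 13.4 + 9.8 + 11.0) / 8 = 87.70000 / 8 = 10.96250
Sum of squared deviations: (+0.53750)² + (−0.06250)² + (−0.26250)² + (−0.56250)² + (−0.96250)² + (+2.43750)² + (−1.16250)² + (+0.03750)² = 8.89875
Variance = 8.89875 / 7 = 1.27125
SE* = √1.27125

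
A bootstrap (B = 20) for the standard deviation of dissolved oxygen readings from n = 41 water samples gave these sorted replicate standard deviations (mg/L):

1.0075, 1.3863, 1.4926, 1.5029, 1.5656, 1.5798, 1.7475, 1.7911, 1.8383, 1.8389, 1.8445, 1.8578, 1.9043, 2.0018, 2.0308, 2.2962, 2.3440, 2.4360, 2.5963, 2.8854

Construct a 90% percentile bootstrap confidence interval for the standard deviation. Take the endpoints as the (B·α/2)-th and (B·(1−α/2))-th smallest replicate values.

α = 0.10; lower rank = 20 × 0.050 = 1; upper rank = 20 × 0.950 = 19.
The 1st smallest replicate is 1.0075; the 19th is 2.5963.

(1.0075, 2.5963)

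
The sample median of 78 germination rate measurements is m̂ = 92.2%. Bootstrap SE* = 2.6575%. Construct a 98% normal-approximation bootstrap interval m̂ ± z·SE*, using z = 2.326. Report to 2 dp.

(86.02, 98.38)

Margin = 2.326 × 2.6575 = 6.181
Interval: 92.2 ± 6.181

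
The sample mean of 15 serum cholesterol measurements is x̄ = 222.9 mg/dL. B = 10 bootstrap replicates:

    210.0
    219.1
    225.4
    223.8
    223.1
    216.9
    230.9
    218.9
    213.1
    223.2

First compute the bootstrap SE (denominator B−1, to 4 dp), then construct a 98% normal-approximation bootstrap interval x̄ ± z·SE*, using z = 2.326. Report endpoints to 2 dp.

(208.61, 237.19)

Mean of replicates = 220.4400; sum of squared deviations = 339.5640; SE* = √(339.5640/9) = 6.1424
Margin = 2.326 × 6.1424 = 14.287
Interval: 222.9 ± 14.287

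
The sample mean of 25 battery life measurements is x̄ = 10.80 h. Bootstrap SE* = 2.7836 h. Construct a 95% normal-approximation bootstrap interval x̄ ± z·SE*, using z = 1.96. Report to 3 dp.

(5.344, 16.256)

Margin = 1.96 × 2.7836 = 5.4559
Interval: 10.80 ± 5.4559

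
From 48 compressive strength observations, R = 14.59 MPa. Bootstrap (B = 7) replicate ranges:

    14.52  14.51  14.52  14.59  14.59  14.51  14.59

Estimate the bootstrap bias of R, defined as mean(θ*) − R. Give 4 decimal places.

mean(θ*) = (14.52 + 14.51 + 14.52 + 14.59 + 14.59 + 14.51 + 14.59) / 7 = 14.54714
bias = 14.54714 − 14.59

bias = −0.0429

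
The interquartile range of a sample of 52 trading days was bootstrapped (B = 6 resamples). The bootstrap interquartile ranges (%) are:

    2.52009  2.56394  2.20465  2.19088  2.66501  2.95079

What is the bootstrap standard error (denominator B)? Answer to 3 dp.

Bootstrap SE is the standard deviation of the 6 replicate interquartile ranges.
Mean of replicates: (2.52009 + 2.56394 + 2.20465 + 2.19088 + 2.66501 + 2.95079) / 6 = 15.095360 / 6 = 2.515893
Sum of squared deviations: (+0.004197)² + (+0.048047)² + (−0.311243)² + (−0.325013)² + (+0.149117)² + (+0.434897)² = 0.416203
Variance = 0.416203 / 6 = 0.069367
SE* = √0.069367

SE* = 0.263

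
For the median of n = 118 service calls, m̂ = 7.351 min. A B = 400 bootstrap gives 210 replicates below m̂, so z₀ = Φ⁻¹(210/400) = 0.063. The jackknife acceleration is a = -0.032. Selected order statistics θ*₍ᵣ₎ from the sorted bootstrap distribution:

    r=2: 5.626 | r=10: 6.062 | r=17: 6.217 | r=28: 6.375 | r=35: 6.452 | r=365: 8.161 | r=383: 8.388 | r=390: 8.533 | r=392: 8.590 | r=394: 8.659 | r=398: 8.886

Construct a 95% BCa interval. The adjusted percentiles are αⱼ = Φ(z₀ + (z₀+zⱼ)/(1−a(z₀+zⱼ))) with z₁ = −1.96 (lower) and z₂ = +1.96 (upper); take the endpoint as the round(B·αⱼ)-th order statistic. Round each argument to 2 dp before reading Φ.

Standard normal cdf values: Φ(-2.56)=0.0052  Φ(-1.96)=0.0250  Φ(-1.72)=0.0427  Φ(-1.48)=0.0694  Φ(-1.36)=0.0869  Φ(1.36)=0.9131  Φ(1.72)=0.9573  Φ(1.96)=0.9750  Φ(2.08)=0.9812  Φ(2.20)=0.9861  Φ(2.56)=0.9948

(6.062, 8.533)

Lower: z₀ + z₁ = 0.063 + (-1.960) = -1.897; 1 − a(z₀+z₁) = 1 − (-0.032)(-1.897) = 0.9393; argument = 0.063 + (-1.897)/0.9393 = -1.9566 → -1.96.
α₁ = Φ(-1.96) = 0.0250; rank = round(400 × 0.0250) = 10; θ*₍10₎ = 6.062.
Upper: z₀ + z₂ = 2.023; 1 − a(z₀+z₂) = 1.0647; argument = 1.9630 → 1.96; α₂ = 0.9750; rank = 390; θ*₍390₎ = 8.533.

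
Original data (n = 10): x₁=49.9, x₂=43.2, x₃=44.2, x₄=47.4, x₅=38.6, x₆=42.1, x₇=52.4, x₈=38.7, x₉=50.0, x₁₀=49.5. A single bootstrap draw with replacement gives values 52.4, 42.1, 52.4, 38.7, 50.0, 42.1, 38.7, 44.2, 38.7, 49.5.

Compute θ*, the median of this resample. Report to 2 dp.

Sorted: 38.7, 38.7, 38.7, 42.1, 42.1, 44.2, 49.5, 50.0, 52.4, 52.4
Median = average of the two middle values = 43.15

θ* = 43.15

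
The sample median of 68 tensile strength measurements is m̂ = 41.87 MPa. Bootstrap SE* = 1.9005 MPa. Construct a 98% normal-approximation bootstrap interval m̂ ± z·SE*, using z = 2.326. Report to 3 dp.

Margin = 2.326 × 1.9005 = 4.4206
Interval: 41.87 ± 4.4206

(37.449, 46.291)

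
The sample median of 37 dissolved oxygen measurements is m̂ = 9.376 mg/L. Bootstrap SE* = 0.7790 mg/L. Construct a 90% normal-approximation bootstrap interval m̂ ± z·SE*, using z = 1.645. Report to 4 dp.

Margin = 1.645 × 0.7790 = 1.28146
Interval: 9.376 ± 1.28146

(8.0945, 10.6575)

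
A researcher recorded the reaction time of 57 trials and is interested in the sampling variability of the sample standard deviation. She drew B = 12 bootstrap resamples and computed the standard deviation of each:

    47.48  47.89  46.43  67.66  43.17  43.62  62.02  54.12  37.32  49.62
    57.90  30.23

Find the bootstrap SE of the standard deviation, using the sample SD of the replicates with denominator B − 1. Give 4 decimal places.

SE* = 10.3806

Bootstrap SE is the standard deviation of the 12 replicate standard deviations.
Mean of replicates: (47.48 + 47.89 + 46.43 + 67.66 + 43.17 + 43.62 + 62.02 + 54.12 + 37.32 + 49.62 + 57.90 + 30.23) / 12 = 587.46000 / 12 = 48.95500
Sum of squared deviations: (−1.47500)² + (−1.06500)² + (−2.52500)² + (+18.70500)² + (−5.78500)² + (−5.33500)² + (+13.06500)² + (+5.16500)² + (−11.63500)² + (+0.66500)² + (+8.94500)² + (−18.72500)² = 1185.31650
Variance = 1185.31650 / 11 = 107.75605
SE* = √107.75605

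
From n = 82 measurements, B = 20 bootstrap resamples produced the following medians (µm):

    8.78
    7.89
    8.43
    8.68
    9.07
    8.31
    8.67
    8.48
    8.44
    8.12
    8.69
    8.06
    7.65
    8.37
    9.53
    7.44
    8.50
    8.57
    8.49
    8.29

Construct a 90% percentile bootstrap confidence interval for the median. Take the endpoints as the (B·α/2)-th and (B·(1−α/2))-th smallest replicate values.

Sorted replicates: 7.44, 7.65, 7.89, 8.06, 8.12, 8.29, 8.31, 8.37, 8.43, 8.44, 8.48, 8.49, 8.50, 8.57, 8.67, 8.68, 8.69, 8.78, 9.07, 9.53
α = 0.10; lower rank = 20 × 0.050 = 1; upper rank = 20 × 0.950 = 19.
The 1st smallest replicate is 7.44; the 19th is 9.07.

(7.44, 9.07)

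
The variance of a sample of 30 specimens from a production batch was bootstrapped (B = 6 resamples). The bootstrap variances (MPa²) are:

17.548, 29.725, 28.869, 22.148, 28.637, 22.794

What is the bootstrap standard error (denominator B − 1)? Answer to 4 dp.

Bootstrap SE is the standard deviation of the 6 replicate variances.
Mean of replicates: (17.548 + 29.725 + 28.869 + 22.148 + 28.637 + 22.794) / 6 = 149.72100 / 6 = 24.95350
Sum of squared deviations: (−7.40550)² + (+4.77150)² + (+3.91550)² + (−2.80550)² + (+3.68350)² + (−2.15950)² = 119.04223
Variance = 119.04223 / 5 = 23.80845
SE* = √23.80845

SE* = 4.8794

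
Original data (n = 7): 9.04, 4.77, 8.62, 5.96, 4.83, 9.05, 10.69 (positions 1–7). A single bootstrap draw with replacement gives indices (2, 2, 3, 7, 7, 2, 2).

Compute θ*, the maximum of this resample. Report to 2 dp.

θ* = 10.69

Resample values: 4.77, 4.77, 8.62, 10.69, 10.69, 4.77, 4.77.
Maximum = 10.69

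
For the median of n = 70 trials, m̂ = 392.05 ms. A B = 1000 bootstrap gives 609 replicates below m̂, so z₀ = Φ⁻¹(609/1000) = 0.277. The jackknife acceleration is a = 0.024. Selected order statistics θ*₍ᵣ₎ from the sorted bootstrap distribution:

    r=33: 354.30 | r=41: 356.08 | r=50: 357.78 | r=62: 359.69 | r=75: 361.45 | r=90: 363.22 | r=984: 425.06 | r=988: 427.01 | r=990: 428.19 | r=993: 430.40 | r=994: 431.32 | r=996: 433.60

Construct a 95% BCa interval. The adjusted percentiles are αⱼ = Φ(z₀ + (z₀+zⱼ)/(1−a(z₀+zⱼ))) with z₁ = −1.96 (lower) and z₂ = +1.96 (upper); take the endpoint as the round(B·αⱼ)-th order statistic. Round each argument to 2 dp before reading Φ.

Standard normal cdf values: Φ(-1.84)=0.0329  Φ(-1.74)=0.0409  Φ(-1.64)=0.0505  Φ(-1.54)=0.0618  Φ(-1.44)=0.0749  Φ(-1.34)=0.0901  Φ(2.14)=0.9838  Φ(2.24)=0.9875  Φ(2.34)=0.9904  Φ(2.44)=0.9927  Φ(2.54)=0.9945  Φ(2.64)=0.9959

Lower: z₀ + z₁ = 0.277 + (-1.960) = -1.683; 1 − a(z₀+z₁) = 1 − (0.024)(-1.683) = 1.0404; argument = 0.277 + (-1.683)/1.0404 = -1.3407 → -1.34.
α₁ = Φ(-1.34) = 0.0901; rank = round(1000 × 0.0901) = 90; θ*₍90₎ = 363.22.
Upper: z₀ + z₂ = 2.237; 1 − a(z₀+z₂) = 0.9463; argument = 2.6409 → 2.64; α₂ = 0.9959; rank = 996; θ*₍996₎ = 433.60.

(363.22, 433.60)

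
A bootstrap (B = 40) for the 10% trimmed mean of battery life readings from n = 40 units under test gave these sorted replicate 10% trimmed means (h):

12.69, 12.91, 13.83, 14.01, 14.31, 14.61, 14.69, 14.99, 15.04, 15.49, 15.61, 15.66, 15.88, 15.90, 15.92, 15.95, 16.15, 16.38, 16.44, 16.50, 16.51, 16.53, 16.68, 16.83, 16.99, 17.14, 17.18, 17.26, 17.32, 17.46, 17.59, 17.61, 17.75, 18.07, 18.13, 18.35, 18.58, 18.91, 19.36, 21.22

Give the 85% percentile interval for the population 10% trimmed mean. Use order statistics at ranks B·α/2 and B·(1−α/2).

(13.83, 18.58)

α = 0.15; lower rank = 40 × 0.075 = 3; upper rank = 40 × 0.925 = 37.
The 3rd smallest replicate is 13.83; the 37th is 18.58.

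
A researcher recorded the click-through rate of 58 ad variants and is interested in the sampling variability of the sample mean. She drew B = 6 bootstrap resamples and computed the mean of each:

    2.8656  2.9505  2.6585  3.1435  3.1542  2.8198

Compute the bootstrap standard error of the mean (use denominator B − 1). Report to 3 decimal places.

SE* = 0.193

Bootstrap SE is the standard deviation of the 6 replicate means.
Mean of replicates: (2.8656 + 2.9505 + 2.6585 + 3.1435 + 3.1542 + 2.8198) / 6 = 17.59210 / 6 = 2.93202
Sum of squared deviations: (−0.06642)² + (+0.01848)² + (−0.27352)² + (+0.21148)² + (+0.22218)² + (−0.11222)² = 0.18625
Variance = 0.18625 / 5 = 0.03725
SE* = √0.03725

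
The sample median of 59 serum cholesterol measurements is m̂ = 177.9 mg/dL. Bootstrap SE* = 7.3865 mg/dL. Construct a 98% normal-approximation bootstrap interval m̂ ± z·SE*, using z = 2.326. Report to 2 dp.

(160.72, 195.08)

Margin = 2.326 × 7.3865 = 17.181
Interval: 177.9 ± 17.181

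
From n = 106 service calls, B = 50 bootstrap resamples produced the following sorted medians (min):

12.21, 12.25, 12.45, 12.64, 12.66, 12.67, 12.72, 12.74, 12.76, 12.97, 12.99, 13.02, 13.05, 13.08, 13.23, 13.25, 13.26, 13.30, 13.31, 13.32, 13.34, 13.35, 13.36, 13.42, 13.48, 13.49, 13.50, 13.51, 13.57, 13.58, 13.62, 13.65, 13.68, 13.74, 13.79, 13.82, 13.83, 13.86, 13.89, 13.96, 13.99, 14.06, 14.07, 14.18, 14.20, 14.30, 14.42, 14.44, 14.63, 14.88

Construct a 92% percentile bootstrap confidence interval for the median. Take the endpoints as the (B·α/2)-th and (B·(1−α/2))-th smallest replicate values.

α = 0.08; lower rank = 50 × 0.040 = 2; upper rank = 50 × 0.960 = 48.
The 2nd smallest replicate is 12.25; the 48th is 14.44.

(12.25, 14.44)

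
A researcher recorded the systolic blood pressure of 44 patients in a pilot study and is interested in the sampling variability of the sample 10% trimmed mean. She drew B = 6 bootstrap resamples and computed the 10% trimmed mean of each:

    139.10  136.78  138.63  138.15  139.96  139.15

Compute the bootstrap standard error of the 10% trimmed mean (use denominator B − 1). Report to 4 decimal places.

Bootstrap SE is the standard deviation of the 6 replicate 10% trimmed means.
Mean of replicates: (139.10 + 136.78 + 138.63 + 138.15 + 139.96 + 139.15) / 6 = 831.77000 / 6 = 138.62833
Sum of squared deviations: (+0.47167)² + (−1.84833)² + (+0.00167)² + (−0.47833)² + (+1.33167)² + (+0.52167)² = 5.91308
Variance = 5.91308 / 5 = 1.18262
SE* = √1.18262

SE* = 1.0875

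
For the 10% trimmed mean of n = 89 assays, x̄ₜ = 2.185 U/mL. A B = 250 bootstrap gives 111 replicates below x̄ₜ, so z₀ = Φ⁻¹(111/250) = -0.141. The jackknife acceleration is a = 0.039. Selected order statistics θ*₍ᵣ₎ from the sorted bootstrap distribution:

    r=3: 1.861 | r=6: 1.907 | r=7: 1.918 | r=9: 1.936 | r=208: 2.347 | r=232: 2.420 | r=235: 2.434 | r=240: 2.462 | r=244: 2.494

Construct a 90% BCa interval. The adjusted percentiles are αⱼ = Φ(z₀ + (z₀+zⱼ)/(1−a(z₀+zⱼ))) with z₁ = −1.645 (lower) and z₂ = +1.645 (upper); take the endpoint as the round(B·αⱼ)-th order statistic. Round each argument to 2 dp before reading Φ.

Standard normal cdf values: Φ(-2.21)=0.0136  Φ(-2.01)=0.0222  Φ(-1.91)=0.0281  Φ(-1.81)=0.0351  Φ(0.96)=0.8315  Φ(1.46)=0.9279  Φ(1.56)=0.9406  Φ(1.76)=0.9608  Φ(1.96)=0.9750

Lower: z₀ + z₁ = -0.141 + (-1.645) = -1.786; 1 − a(z₀+z₁) = 1 − (0.039)(-1.786) = 1.0697; argument = -0.141 + (-1.786)/1.0697 = -1.8107 → -1.81.
α₁ = Φ(-1.81) = 0.0351; rank = round(250 × 0.0351) = 9; θ*₍9₎ = 1.936.
Upper: z₀ + z₂ = 1.504; 1 − a(z₀+z₂) = 0.9413; argument = 1.4567 → 1.46; α₂ = 0.9279; rank = 232; θ*₍232₎ = 2.420.

(1.936, 2.420)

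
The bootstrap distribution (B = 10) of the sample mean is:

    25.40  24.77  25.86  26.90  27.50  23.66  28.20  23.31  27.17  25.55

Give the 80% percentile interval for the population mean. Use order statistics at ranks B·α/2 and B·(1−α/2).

(23.31, 27.50)

Sorted replicates: 23.31, 23.66, 24.77, 25.40, 25.55, 25.86, 26.90, 27.17, 27.50, 28.20
α = 0.20; lower rank = 10 × 0.100 = 1; upper rank = 10 × 0.900 = 9.
The 1st smallest replicate is 23.31; the 9th is 27.50.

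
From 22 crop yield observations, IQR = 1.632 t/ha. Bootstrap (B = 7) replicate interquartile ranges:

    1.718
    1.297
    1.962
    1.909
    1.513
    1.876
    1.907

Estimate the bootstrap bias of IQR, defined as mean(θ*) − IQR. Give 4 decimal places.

mean(θ*) = (1.718 + 1.297 + 1.962 + 1.909 + 1.513 + 1.876 + 1.907) / 7 = 1.74029
bias = 1.74029 − 1.632

bias = +0.1083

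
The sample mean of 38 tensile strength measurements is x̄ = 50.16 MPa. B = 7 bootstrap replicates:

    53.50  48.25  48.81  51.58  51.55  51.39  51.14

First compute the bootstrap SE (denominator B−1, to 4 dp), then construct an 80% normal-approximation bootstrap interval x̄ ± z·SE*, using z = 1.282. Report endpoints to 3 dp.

Mean of replicates = 50.8886; sum of squared deviations = 19.3323; SE* = √(19.3323/6) = 1.7950
Margin = 1.282 × 1.7950 = 2.3012
Interval: 50.16 ± 2.3012

(47.859, 52.461)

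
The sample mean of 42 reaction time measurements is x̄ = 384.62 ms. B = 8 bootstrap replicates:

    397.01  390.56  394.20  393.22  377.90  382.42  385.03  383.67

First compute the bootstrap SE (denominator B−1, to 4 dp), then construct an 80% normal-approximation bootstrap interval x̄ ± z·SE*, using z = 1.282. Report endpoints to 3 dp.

(376.032, 393.208)

Mean of replicates = 388.0013; sum of squared deviations = 314.1383; SE* = √(314.1383/7) = 6.6990
Margin = 1.282 × 6.6990 = 8.5881
Interval: 384.62 ± 8.5881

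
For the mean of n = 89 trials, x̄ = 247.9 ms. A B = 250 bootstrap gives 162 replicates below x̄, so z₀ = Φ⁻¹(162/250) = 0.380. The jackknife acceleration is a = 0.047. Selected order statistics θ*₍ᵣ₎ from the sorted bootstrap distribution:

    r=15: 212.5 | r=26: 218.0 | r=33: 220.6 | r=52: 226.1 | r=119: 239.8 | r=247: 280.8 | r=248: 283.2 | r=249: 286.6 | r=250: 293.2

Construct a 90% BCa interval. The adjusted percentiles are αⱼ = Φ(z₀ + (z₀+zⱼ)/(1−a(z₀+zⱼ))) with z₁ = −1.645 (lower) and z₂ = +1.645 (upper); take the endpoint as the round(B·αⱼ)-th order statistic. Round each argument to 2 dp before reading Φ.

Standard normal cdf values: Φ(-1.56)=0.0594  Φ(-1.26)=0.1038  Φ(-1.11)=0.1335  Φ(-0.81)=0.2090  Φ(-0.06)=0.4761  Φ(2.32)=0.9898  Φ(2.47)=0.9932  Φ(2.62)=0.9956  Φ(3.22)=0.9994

(226.1, 286.6)

Lower: z₀ + z₁ = 0.380 + (-1.645) = -1.265; 1 − a(z₀+z₁) = 1 − (0.047)(-1.265) = 1.0595; argument = 0.380 + (-1.265)/1.0595 = -0.8140 → -0.81.
α₁ = Φ(-0.81) = 0.2090; rank = round(250 × 0.2090) = 52; θ*₍52₎ = 226.1.
Upper: z₀ + z₂ = 2.025; 1 − a(z₀+z₂) = 0.9048; argument = 2.6180 → 2.62; α₂ = 0.9956; rank = 249; θ*₍249₎ = 286.6.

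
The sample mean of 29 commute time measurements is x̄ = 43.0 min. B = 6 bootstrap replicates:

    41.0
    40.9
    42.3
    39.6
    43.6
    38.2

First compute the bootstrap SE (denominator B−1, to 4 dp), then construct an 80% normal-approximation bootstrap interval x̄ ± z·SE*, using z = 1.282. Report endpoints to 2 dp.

Mean of replicates = 40.9333; sum of squared deviations = 18.2333; SE* = √(18.2333/5) = 1.9096
Margin = 1.282 × 1.9096 = 2.448
Interval: 43.0 ± 2.448

(40.55, 45.45)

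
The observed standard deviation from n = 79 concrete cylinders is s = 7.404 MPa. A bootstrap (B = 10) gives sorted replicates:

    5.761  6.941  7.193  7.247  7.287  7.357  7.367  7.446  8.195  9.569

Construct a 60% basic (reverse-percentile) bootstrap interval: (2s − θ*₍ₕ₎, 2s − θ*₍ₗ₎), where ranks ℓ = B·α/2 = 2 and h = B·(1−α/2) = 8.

(7.362, 7.867)

Percentile endpoints at ranks 2 and 8: θ*₍2₎ = 6.941, θ*₍8₎ = 7.446.
Basic interval reflects these around s:
  lower = 2 × 7.404 − 7.446 = 7.362
  upper = 2 × 7.404 − 6.941 = 7.867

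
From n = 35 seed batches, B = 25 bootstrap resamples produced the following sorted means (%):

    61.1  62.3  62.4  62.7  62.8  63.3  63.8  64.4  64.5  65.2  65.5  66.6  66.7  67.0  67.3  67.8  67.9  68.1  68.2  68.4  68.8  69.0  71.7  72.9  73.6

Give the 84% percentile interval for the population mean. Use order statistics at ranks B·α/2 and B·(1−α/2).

α = 0.16; lower rank = 25 × 0.080 = 2; upper rank = 25 × 0.920 = 23.
The 2nd smallest replicate is 62.3; the 23rd is 71.7.

(62.3, 71.7)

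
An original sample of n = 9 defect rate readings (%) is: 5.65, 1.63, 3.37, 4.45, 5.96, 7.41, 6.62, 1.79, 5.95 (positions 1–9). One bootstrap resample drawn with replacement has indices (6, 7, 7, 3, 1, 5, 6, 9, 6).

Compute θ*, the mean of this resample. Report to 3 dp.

Resample values: 7.41, 6.62, 6.62, 3.37, 5.65, 5.96, 7.41, 5.95, 7.41.
Mean = (7.41 + 6.62 + 6.62 + 3.37 + 5.65 + 5.96 + 7.41 + 5.95 + 7.41) / 9 = 56.400 / 9 = 6.267

θ* = 6.267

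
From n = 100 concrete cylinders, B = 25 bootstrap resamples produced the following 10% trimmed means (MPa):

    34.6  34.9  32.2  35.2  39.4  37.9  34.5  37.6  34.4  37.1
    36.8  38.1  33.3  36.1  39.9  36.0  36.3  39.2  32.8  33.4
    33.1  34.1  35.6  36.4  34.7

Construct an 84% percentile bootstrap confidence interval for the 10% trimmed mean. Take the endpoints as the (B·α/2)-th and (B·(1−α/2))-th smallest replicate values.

(32.8, 39.2)

Sorted replicates: 32.2, 32.8, 33.1, 33.3, 33.4, 34.1, 34.4, 34.5, 34.6, 34.7, 34.9, 35.2, 35.6, 36.0, 36.1, 36.3, 36.4, 36.8, 37.1, 37.6, 37.9, 38.1, 39.2, 39.4, 39.9
α = 0.16; lower rank = 25 × 0.080 = 2; upper rank = 25 × 0.920 = 23.
The 2nd smallest replicate is 32.8; the 23rd is 39.2.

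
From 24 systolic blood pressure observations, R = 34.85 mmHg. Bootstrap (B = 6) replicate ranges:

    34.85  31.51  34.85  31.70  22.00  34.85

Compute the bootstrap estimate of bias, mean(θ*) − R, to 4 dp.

bias = −3.2233

mean(θ*) = (34.85 + 31.51 + 34.85 + 31.70 + 22.00 + 34.85) / 6 = 31.62667
bias = 31.62667 − 34.85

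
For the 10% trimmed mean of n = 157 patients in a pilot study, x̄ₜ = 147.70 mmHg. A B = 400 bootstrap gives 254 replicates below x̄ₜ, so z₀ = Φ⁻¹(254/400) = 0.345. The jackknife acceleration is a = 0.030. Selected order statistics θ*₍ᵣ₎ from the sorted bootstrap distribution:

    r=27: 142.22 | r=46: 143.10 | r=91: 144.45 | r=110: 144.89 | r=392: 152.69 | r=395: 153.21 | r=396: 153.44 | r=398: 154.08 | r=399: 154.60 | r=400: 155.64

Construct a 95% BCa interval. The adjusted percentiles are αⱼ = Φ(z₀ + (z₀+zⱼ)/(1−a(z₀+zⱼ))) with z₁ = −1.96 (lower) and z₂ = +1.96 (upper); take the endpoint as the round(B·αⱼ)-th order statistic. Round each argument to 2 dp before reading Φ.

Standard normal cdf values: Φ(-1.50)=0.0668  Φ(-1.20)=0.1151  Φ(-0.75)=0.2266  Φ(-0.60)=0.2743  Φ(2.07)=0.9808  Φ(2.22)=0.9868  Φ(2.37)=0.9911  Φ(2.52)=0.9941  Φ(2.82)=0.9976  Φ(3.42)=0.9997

Lower: z₀ + z₁ = 0.345 + (-1.960) = -1.615; 1 − a(z₀+z₁) = 1 − (0.030)(-1.615) = 1.0485; argument = 0.345 + (-1.615)/1.0485 = -1.1954 → -1.20.
α₁ = Φ(-1.20) = 0.1151; rank = round(400 × 0.1151) = 46; θ*₍46₎ = 143.10.
Upper: z₀ + z₂ = 2.305; 1 − a(z₀+z₂) = 0.9308; argument = 2.8212 → 2.82; α₂ = 0.9976; rank = 399; θ*₍399₎ = 154.60.

(143.10, 154.60)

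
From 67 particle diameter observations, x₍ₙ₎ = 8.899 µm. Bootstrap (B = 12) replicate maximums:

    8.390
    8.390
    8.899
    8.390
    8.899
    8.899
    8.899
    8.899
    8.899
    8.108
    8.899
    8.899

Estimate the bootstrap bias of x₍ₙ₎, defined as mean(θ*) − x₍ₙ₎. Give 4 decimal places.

bias = −0.1932

mean(θ*) = (8.390 + 8.390 + 8.899 + 8.390 + 8.899 + 8.899 + 8.899 + 8.899 + 8.899 + 8.108 + 8.899 + 8.899) / 12 = 8.70583
bias = 8.70583 − 8.899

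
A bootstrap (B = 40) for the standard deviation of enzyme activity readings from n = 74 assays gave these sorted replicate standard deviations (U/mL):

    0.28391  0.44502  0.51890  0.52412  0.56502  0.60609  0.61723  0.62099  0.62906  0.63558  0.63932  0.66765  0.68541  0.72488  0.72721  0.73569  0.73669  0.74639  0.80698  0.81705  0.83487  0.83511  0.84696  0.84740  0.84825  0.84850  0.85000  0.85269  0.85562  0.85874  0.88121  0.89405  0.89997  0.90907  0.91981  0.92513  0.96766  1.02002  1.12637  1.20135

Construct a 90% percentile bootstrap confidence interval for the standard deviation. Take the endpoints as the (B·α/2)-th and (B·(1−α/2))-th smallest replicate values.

α = 0.10; lower rank = 40 × 0.050 = 2; upper rank = 40 × 0.950 = 38.
The 2nd smallest replicate is 0.44502; the 38th is 1.02002.

(0.44502, 1.02002)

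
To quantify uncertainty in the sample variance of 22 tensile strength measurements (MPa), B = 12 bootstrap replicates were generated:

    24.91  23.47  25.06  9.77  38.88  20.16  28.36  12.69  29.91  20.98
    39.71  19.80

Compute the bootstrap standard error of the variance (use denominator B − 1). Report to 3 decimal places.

Bootstrap SE is the standard deviation of the 12 replicate variances.
Mean of replicates: (24.91 + 23.47 + 25.06 + 9.77 + 38.88 + 20.16 + 28.36 + 12.69 + 29.91 + 20.98 + 39.71 + 19.80) / 12 = 293.7000 / 12 = 24.4750
Sum of squared deviations: (+0.4350)² + (−1.0050)² + (+0.5850)² + (−14.7050)² + (+14.4050)² + (−4.3150)² + (+3.8850)² + (−11.7850)² + (+5.4350)² + (−3.4950)² + (+15.2350)² + (−4.6750)² = 893.5963
Variance = 893.5963 / 11 = 81.2360
SE* = √81.2360

SE* = 9.013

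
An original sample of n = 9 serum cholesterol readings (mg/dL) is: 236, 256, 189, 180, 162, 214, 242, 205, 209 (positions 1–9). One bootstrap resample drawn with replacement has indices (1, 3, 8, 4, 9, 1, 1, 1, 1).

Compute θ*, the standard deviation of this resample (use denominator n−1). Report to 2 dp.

Resample values: 236, 189, 205, 180, 209, 236, 236, 236, 236.
Mean = 218.1111; sum of squared deviations = 4154.8889
s² = 4154.8889 / 8 = 519.3611
s = √519.3611 = 22.79

θ* = 22.79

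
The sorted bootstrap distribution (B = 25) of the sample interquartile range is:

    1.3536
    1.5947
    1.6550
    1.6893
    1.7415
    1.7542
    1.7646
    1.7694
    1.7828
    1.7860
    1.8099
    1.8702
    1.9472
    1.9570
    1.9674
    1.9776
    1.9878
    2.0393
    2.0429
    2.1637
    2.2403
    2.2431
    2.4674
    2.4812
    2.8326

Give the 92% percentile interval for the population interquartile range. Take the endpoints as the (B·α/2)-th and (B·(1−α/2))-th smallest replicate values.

(1.3536, 2.4812)

α = 0.08; lower rank = 25 × 0.040 = 1; upper rank = 25 × 0.960 = 24.
The 1st smallest replicate is 1.3536; the 24th is 2.4812.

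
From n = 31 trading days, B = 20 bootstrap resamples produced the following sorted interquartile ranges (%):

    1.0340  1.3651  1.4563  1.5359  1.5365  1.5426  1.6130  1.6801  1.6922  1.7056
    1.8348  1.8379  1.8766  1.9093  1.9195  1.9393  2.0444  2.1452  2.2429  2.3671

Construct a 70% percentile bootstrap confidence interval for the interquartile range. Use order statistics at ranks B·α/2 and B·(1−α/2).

(1.4563, 2.0444)

α = 0.30; lower rank = 20 × 0.150 = 3; upper rank = 20 × 0.850 = 17.
The 3rd smallest replicate is 1.4563; the 17th is 2.0444.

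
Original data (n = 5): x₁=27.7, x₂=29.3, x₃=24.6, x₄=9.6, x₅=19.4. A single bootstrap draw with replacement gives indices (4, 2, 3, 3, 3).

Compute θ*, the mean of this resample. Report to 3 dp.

Resample values: 9.6, 29.3, 24.6, 24.6, 24.6.
Mean = (9.6 + 29.3 + 24.6 + 24.6 + 24.6) / 5 = 112.70 / 5 = 22.540

θ* = 22.540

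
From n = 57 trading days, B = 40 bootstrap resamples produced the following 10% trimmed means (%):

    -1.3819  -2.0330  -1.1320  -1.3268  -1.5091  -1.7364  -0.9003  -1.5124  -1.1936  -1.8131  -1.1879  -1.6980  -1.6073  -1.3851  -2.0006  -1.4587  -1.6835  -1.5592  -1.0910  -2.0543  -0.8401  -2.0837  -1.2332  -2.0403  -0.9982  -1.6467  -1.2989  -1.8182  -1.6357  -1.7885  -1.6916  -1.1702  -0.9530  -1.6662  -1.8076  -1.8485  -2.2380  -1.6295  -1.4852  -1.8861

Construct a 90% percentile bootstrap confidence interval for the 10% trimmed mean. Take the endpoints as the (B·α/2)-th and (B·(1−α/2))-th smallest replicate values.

Sorted replicates: -2.2380, -2.0837, -2.0543, -2.0403, -2.0330, -2.0006, -1.8861, -1.8485, -1.8182, -1.8131, -1.8076, -1.7885, -1.7364, -1.6980, -1.6916, -1.6835, -1.6662, -1.6467, -1.6357, -1.6295, -1.6073, -1.5592, -1.5124, -1.5091, -1.4852, -1.4587, -1.3851, -1.3819, -1.3268, -1.2989, -1.2332, -1.1936, -1.1879, -1.1702, -1.1320, -1.0910, -0.9982, -0.9530, -0.9003, -0.8401
α = 0.10; lower rank = 40 × 0.050 = 2; upper rank = 40 × 0.950 = 38.
The 2nd smallest replicate is -2.0837; the 38th is -0.9530.

(-2.0837, -0.9530)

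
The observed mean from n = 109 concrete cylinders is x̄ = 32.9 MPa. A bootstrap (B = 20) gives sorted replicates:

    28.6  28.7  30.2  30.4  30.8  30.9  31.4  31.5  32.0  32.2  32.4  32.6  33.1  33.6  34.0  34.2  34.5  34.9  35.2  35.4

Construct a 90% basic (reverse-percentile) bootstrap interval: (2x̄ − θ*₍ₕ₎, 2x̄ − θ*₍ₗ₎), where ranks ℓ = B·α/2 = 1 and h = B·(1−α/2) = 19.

(30.6, 37.2)

Percentile endpoints at ranks 1 and 19: θ*₍1₎ = 28.6, θ*₍19₎ = 35.2.
Basic interval reflects these around x̄:
  lower = 2 × 32.9 − 35.2 = 30.6
  upper = 2 × 32.9 − 28.6 = 37.2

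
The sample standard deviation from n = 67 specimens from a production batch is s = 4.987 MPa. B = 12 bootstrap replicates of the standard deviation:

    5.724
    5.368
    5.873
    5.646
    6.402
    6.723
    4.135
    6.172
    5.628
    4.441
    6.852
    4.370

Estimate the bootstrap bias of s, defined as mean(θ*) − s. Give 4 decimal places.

mean(θ*) = (5.724 + 5.368 + 5.873 + 5.646 + 6.402 + 6.723 + 4.135 + 6.172 + 5.628 + 4.441 + 6.852 + 4.370) / 12 = 5.61117
bias = 5.61117 − 4.987

bias = +0.6242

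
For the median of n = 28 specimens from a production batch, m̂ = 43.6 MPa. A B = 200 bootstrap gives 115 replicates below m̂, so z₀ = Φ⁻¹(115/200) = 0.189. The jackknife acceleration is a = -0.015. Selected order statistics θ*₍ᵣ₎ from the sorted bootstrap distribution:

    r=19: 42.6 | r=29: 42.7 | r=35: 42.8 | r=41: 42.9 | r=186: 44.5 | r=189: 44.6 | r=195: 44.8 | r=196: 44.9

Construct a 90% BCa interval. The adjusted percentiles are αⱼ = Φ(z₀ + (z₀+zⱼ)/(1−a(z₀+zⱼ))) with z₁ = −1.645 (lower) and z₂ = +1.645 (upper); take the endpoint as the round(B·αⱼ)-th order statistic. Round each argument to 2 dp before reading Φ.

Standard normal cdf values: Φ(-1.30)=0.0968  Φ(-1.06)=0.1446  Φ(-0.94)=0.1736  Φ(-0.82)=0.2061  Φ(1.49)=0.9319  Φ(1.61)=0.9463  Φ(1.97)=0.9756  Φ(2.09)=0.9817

Lower: z₀ + z₁ = 0.189 + (-1.645) = -1.456; 1 − a(z₀+z₁) = 1 − (-0.015)(-1.456) = 0.9782; argument = 0.189 + (-1.456)/0.9782 = -1.2995 → -1.30.
α₁ = Φ(-1.30) = 0.0968; rank = round(200 × 0.0968) = 19; θ*₍19₎ = 42.6.
Upper: z₀ + z₂ = 1.834; 1 − a(z₀+z₂) = 1.0275; argument = 1.9739 → 1.97; α₂ = 0.9756; rank = 195; θ*₍195₎ = 44.8.

(42.6, 44.8)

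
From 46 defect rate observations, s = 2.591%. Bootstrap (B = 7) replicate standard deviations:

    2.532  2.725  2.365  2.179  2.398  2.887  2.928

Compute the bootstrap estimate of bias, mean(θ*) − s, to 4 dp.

bias = −0.0176

mean(θ*) = (2.532 + 2.725 + 2.365 + 2.179 + 2.398 + 2.887 + 2.928) / 7 = 2.57343
bias = 2.57343 − 2.591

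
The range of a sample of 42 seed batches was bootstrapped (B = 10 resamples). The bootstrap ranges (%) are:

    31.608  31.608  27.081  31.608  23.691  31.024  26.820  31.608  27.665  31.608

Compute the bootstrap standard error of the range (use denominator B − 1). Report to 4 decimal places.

Bootstrap SE is the standard deviation of the 10 replicate ranges.
Mean of replicates: (31.608 + 31.608 + 27.081 + 31.608 + 23.691 + 31.024 + 26.820 + 31.608 + 27.665 + 31.608) / 10 = 294.32100 / 10 = 29.43210
Sum of squared deviations: (+2.17590)² + (+2.17590)² + (−2.35110)² + (+2.17590)² + (−5.74110)² + (+1.59190)² + (−2.61210)² + (+2.17590)² + (−1.76710)² + (+2.17590)² = 74.64046
Variance = 74.64046 / 9 = 8.29338
SE* = √8.29338

SE* = 2.8798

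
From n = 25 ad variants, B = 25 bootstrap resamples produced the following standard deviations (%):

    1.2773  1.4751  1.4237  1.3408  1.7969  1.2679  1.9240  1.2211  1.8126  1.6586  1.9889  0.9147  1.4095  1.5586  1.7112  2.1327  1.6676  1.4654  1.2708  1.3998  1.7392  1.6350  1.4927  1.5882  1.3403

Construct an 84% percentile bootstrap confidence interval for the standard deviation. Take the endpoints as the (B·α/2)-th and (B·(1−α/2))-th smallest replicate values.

Sorted replicates: 0.9147, 1.2211, 1.2679, 1.2708, 1.2773, 1.3403, 1.3408, 1.3998, 1.4095, 1.4237, 1.4654, 1.4751, 1.4927, 1.5586, 1.5882, 1.6350, 1.6586, 1.6676, 1.7112, 1.7392, 1.7969, 1.8126, 1.9240, 1.9889, 2.1327
α = 0.16; lower rank = 25 × 0.080 = 2; upper rank = 25 × 0.920 = 23.
The 2nd smallest replicate is 1.2211; the 23rd is 1.9240.

(1.2211, 1.9240)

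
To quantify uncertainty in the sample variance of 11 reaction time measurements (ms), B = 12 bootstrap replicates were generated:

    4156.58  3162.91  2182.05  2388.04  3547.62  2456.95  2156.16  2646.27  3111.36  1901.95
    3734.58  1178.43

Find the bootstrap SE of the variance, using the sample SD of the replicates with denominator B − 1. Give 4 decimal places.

SE* = 850.9447

Bootstrap SE is the standard deviation of the 12 replicate variances.
Mean of replicates: (4156.58 + 3162.91 + 2182.05 + 2388.04 + 3547.62 + 2456.95 + 2156.16 + 2646.27 + 3111.36 + 1901.95 + 3734.58 + 1178.43) / 12 = 32622.90000 / 12 = 2718.57500
Sum of squared deviations: (+1438.00500)² + (+444.33500)² + (−536.52500)² + (−330.53500)² + (+829.04500)² + (−261.62500)² + (−562.41500)² + (−72.30500)² + (+392.78500)² + (−816.62500)² + (+1016.00500)² + (−1540.14500)² = 7965175.55990
Variance = 7965175.55990 / 11 = 724106.86908
SE* = √724106.86908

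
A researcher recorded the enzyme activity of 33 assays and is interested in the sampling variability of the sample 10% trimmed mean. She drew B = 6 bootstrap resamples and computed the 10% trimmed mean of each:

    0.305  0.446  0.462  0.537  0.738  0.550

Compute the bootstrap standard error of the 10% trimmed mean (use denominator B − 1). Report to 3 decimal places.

Bootstrap SE is the standard deviation of the 6 replicate 10% trimmed means.
Mean of replicates: (0.305 + 0.446 + 0.462 + 0.537 + 0.738 + 0.550) / 6 = 3.0380 / 6 = 0.5063
Sum of squared deviations: (−0.2013)² + (−0.0603)² + (−0.0443)² + (+0.0307)² + (+0.2317)² + (+0.0437)² = 0.1027
Variance = 0.1027 / 5 = 0.0205
SE* = √0.0205

SE* = 0.143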